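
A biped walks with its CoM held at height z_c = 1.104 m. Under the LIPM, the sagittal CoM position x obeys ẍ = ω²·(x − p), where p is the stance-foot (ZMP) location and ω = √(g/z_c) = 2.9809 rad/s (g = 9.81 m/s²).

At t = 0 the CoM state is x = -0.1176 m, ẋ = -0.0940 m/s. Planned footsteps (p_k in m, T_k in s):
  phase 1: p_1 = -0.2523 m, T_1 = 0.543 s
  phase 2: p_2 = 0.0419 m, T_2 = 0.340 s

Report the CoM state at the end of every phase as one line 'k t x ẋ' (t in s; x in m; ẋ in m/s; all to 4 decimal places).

1 0.5430 0.0245 0.7268
2 0.8830 0.3064 1.0710

phase 1: p=-0.2523, T=0.543, ωT=1.618629, cosh=2.622168, sinh=2.423998; start (x,ẋ)=(-0.117600, -0.094000) → end (x,ẋ)=(0.024467, 0.726817)
phase 2: p=0.0419, T=0.340, ωT=1.013506, cosh=1.559094, sinh=1.196150; start (x,ẋ)=(0.024467, 0.726817) → end (x,ẋ)=(0.306372, 1.071019)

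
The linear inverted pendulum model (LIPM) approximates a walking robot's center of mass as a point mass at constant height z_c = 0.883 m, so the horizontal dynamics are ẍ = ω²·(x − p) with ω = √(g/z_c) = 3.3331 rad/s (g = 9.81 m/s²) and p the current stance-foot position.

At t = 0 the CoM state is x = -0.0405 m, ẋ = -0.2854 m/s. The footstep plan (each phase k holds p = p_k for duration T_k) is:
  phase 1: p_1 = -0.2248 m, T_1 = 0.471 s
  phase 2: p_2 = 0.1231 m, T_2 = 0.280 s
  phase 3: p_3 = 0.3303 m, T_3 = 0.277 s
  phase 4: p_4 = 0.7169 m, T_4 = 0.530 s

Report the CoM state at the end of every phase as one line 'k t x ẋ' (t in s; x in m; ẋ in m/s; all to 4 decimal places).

phase 1: p=-0.2248, T=0.471, ωT=1.569890, cosh=2.507094, sinh=2.299026; start (x,ẋ)=(-0.040500, -0.285400) → end (x,ẋ)=(0.040401, 0.696745)
phase 2: p=0.1231, T=0.280, ωT=0.933268, cosh=1.468036, sinh=1.074770; start (x,ẋ)=(0.040401, 0.696745) → end (x,ẋ)=(0.226363, 0.726593)
phase 3: p=0.3303, T=0.277, ωT=0.923269, cosh=1.457362, sinh=1.060144; start (x,ẋ)=(0.226363, 0.726593) → end (x,ẋ)=(0.409930, 0.691640)
phase 4: p=0.7169, T=0.530, ωT=1.766543, cosh=3.010758, sinh=2.839835; start (x,ẋ)=(0.409930, 0.691640) → end (x,ẋ)=(0.381971, -0.823254)

1 0.4710 0.0404 0.6967
2 0.7510 0.2264 0.7266
3 1.0280 0.4099 0.6916
4 1.5580 0.3820 -0.8233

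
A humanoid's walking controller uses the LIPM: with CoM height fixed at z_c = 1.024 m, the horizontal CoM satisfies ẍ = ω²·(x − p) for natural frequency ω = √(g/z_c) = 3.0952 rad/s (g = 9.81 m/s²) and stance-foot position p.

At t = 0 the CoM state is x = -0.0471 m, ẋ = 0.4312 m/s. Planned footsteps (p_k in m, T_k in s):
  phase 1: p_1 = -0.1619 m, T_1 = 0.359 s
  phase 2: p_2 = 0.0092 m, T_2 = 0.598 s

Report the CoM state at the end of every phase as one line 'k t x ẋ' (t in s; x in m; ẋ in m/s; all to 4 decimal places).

1 0.3590 0.2201 1.2072
2 0.9570 1.9076 5.9632

phase 1: p=-0.1619, T=0.359, ωT=1.111177, cosh=1.683551, sinh=1.354380; start (x,ẋ)=(-0.047100, 0.431200) → end (x,ẋ)=(0.220054, 1.207198)
phase 2: p=0.0092, T=0.598, ωT=1.850930, cosh=3.261413, sinh=3.104322; start (x,ẋ)=(0.220054, 1.207198) → end (x,ẋ)=(1.907636, 5.963157)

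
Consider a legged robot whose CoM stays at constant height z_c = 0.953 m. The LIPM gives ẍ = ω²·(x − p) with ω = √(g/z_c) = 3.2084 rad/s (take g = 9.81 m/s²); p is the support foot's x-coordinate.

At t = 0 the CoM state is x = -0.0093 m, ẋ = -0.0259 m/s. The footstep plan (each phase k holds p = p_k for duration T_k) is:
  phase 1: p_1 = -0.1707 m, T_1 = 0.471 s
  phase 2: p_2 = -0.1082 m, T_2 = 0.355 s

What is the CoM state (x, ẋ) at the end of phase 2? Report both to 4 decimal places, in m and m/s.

phase 1: p=-0.1707, T=0.471, ωT=1.511156, cosh=2.376312, sinh=2.155657; start (x,ẋ)=(-0.009300, -0.025900) → end (x,ẋ)=(0.195435, 1.054730)
phase 2: p=-0.1082, T=0.355, ωT=1.138982, cosh=1.721866, sinh=1.401721; start (x,ẋ)=(0.195435, 1.054730) → end (x,ẋ)=(0.875421, 3.181635)

x = 0.8754, ẋ = 3.1816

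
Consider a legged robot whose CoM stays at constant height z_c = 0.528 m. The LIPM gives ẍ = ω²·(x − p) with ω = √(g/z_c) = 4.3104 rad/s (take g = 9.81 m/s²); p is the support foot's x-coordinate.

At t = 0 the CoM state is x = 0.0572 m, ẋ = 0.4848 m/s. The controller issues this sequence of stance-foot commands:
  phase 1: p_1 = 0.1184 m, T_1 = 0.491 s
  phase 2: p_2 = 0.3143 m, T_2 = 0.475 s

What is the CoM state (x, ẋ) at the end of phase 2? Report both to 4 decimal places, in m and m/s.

x = 1.1903, ẋ = 3.8964

phase 1: p=0.1184, T=0.491, ωT=2.116406, cosh=4.210858, sinh=4.090394; start (x,ẋ)=(0.057200, 0.484800) → end (x,ẋ)=(0.320751, 0.962392)
phase 2: p=0.3143, T=0.475, ωT=2.047440, cosh=3.938553, sinh=3.809488; start (x,ẋ)=(0.320751, 0.962392) → end (x,ẋ)=(1.190260, 3.896361)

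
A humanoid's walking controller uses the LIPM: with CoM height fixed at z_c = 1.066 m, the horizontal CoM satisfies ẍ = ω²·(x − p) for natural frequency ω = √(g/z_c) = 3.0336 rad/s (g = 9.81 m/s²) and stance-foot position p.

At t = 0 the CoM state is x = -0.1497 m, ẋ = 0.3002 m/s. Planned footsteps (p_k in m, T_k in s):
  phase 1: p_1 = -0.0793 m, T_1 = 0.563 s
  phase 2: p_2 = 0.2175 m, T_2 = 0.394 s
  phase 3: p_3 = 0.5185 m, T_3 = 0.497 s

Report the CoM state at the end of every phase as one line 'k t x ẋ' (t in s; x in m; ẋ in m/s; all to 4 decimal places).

1 0.5630 -0.0159 0.2856
2 0.9570 -0.0621 -0.5475
3 1.4540 -1.2444 -5.0792

phase 1: p=-0.0793, T=0.563, ωT=1.707917, cosh=2.849349, sinh=2.668106; start (x,ẋ)=(-0.149700, 0.300200) → end (x,ẋ)=(-0.015863, 0.285559)
phase 2: p=0.2175, T=0.394, ωT=1.195238, cosh=1.803489, sinh=1.500857; start (x,ẋ)=(-0.015863, 0.285559) → end (x,ẋ)=(-0.062088, -0.547498)
phase 3: p=0.5185, T=0.497, ωT=1.507699, cosh=2.368873, sinh=2.147454; start (x,ẋ)=(-0.062088, -0.547498) → end (x,ẋ)=(-1.244408, -5.079206)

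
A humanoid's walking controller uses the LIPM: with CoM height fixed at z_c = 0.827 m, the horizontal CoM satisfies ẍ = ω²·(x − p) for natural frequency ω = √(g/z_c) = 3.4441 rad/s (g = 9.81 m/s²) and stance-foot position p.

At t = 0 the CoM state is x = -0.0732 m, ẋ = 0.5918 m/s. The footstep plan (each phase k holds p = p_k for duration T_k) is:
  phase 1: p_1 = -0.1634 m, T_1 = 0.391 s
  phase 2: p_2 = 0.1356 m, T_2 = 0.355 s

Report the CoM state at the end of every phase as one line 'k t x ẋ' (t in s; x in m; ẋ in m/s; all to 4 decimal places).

1 0.3910 0.3297 1.7713
2 0.7460 1.2913 4.3052

phase 1: p=-0.1634, T=0.391, ωT=1.346643, cosh=2.052305, sinh=1.792193; start (x,ẋ)=(-0.073200, 0.591800) → end (x,ẋ)=(0.329671, 1.771313)
phase 2: p=0.1356, T=0.355, ωT=1.222655, cosh=1.845321, sinh=1.550874; start (x,ẋ)=(0.329671, 1.771313) → end (x,ẋ)=(1.291342, 4.305242)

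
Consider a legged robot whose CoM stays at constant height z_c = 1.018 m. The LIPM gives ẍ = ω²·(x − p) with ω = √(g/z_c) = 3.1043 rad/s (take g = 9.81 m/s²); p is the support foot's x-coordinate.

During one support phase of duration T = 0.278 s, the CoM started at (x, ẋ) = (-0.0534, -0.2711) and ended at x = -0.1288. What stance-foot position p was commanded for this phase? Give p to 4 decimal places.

p = -0.0778

ωT = 3.1043·0.278 = 0.862995; cosh(ωT) = 1.396073, sinh(ωT) = 0.974177
x(T) = p + (x₀−p)·cosh(ωT) + (ẋ₀/ω)·sinh(ωT) ⇒ p·(1 − cosh) = x(T) − x₀·cosh − (ẋ₀/ω)·sinh
numerator   = -0.1288 − (-0.0534)·1.396073 − (-0.2711/3.1043)·0.974177 = 0.030826
denominator = 1 − 1.396073 = -0.396073
p = 0.030826 / -0.396073 = -0.0778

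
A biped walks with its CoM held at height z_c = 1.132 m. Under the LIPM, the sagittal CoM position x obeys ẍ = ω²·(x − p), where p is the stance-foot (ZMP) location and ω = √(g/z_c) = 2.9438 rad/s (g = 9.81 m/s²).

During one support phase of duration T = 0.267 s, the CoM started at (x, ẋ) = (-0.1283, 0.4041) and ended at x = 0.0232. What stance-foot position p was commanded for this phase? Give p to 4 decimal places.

ωT = 2.9438·0.267 = 0.785995; cosh(ωT) = 1.325127, sinh(ωT) = 0.869461
x(T) = p + (x₀−p)·cosh(ωT) + (ẋ₀/ω)·sinh(ωT) ⇒ p·(1 − cosh) = x(T) − x₀·cosh − (ẋ₀/ω)·sinh
numerator   = 0.0232 − (-0.1283)·1.325127 − (0.4041/2.9438)·0.869461 = 0.073862
denominator = 1 − 1.325127 = -0.325127
p = 0.073862 / -0.325127 = -0.2272

p = -0.2272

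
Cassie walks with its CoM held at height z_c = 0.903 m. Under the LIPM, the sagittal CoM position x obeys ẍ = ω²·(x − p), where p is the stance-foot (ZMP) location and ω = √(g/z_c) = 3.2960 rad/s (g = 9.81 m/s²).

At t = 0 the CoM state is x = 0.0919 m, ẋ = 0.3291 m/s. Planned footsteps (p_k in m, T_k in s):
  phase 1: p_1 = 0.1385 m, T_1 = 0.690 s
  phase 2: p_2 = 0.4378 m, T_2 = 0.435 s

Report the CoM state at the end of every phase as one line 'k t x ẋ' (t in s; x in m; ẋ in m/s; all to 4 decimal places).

1 0.6900 0.3898 0.8778
2 1.1250 0.8582 1.6325

phase 1: p=0.1385, T=0.690, ωT=2.274240, cosh=4.911702, sinh=4.808827; start (x,ẋ)=(0.091900, 0.329100) → end (x,ẋ)=(0.389768, 0.877836)
phase 2: p=0.4378, T=0.435, ωT=1.433760, cosh=2.216426, sinh=1.978015; start (x,ẋ)=(0.389768, 0.877836) → end (x,ẋ)=(0.858153, 1.632511)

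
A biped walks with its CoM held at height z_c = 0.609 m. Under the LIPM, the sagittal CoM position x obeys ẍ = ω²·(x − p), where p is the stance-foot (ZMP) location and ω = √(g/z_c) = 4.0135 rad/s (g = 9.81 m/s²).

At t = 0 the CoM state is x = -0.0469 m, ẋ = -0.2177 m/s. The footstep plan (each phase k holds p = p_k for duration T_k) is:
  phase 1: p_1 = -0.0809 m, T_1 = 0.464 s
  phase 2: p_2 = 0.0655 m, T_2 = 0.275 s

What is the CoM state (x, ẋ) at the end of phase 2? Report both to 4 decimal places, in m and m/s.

x = -0.3737, ẋ = -1.5862

phase 1: p=-0.0809, T=0.464, ωT=1.862264, cosh=3.296809, sinh=3.141488; start (x,ẋ)=(-0.046900, -0.217700) → end (x,ẋ)=(-0.139209, -0.289031)
phase 2: p=0.0655, T=0.275, ωT=1.103713, cosh=1.673489, sinh=1.341851; start (x,ẋ)=(-0.139209, -0.289031) → end (x,ẋ)=(-0.373711, -1.586154)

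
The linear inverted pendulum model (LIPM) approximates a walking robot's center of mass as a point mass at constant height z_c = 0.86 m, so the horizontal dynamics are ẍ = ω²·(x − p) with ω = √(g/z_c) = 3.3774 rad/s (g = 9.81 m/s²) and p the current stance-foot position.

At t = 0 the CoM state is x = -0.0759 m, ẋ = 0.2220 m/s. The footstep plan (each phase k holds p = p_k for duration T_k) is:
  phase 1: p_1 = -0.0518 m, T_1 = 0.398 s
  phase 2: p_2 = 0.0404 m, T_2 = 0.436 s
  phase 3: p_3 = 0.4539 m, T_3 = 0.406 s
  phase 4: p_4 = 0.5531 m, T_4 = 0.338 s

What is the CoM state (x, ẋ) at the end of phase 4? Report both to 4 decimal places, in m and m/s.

x = -0.3722, ẋ = -2.8978

phase 1: p=-0.0518, T=0.398, ωT=1.344205, cosh=2.047942, sinh=1.787195; start (x,ẋ)=(-0.075900, 0.222000) → end (x,ẋ)=(0.016319, 0.309174)
phase 2: p=0.0404, T=0.436, ωT=1.472546, cosh=2.294832, sinh=2.065492; start (x,ẋ)=(0.016319, 0.309174) → end (x,ẋ)=(0.174217, 0.541512)
phase 3: p=0.4539, T=0.406, ωT=1.371224, cosh=2.096984, sinh=1.843188; start (x,ẋ)=(0.174217, 0.541512) → end (x,ẋ)=(0.162934, -0.605538)
phase 4: p=0.5531, T=0.338, ωT=1.141561, cosh=1.725487, sinh=1.406167; start (x,ẋ)=(0.162934, -0.605538) → end (x,ẋ)=(-0.372239, -2.897818)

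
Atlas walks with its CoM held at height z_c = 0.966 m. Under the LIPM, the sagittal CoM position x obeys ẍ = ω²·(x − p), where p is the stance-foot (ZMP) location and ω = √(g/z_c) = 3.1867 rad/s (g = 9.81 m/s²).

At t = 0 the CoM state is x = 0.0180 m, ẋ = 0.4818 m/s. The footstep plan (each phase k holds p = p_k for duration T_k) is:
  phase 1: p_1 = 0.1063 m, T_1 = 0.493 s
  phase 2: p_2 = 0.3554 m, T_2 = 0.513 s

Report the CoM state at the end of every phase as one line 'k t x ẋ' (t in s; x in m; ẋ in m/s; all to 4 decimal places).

phase 1: p=0.1063, T=0.493, ωT=1.571043, cosh=2.509746, sinh=2.301918; start (x,ẋ)=(0.018000, 0.481800) → end (x,ẋ)=(0.232718, 0.561469)
phase 2: p=0.3554, T=0.513, ωT=1.634777, cosh=2.661655, sinh=2.466659; start (x,ẋ)=(0.232718, 0.561469) → end (x,ẋ)=(0.463468, 0.530099)

1 0.4930 0.2327 0.5615
2 1.0060 0.4635 0.5301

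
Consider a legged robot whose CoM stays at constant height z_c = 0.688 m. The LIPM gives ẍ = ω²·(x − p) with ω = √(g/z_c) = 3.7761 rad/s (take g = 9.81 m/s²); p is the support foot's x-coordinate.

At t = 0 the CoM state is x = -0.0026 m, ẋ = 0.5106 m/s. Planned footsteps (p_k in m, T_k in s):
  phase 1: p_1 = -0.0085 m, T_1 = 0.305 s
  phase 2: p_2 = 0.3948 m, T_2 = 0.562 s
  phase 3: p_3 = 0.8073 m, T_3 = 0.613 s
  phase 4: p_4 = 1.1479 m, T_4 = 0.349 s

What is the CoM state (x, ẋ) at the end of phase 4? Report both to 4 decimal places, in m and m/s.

phase 1: p=-0.0085, T=0.305, ωT=1.151711, cosh=1.739848, sinh=1.423752; start (x,ẋ)=(-0.002600, 0.510600) → end (x,ẋ)=(0.194283, 0.920086)
phase 2: p=0.3948, T=0.562, ωT=2.122168, cosh=4.234496, sinh=4.114724; start (x,ẋ)=(0.194283, 0.920086) → end (x,ẋ)=(0.548308, 0.780549)
phase 3: p=0.8073, T=0.613, ωT=2.314749, cosh=5.110588, sinh=5.011797; start (x,ẋ)=(0.548308, 0.780549) → end (x,ẋ)=(0.519675, -0.912373)
phase 4: p=1.1479, T=0.349, ωT=1.317859, cosh=2.001561, sinh=1.733854; start (x,ẋ)=(0.519675, -0.912373) → end (x,ẋ)=(-0.528460, -5.939285)

x = -0.5285, ẋ = -5.9393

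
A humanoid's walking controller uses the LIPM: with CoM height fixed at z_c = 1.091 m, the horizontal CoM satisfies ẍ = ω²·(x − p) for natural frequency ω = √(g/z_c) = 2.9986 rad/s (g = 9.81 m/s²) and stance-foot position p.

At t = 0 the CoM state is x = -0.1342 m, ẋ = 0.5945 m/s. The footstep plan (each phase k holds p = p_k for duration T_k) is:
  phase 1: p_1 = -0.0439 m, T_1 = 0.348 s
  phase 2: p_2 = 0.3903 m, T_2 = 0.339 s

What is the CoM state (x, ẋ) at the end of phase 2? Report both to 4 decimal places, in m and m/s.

x = 0.1169, ẋ = -0.2384

phase 1: p=-0.0439, T=0.348, ωT=1.043513, cosh=1.595694, sinh=1.243479; start (x,ẋ)=(-0.134200, 0.594500) → end (x,ẋ)=(0.058540, 0.611939)
phase 2: p=0.3903, T=0.339, ωT=1.016525, cosh=1.562713, sinh=1.200863; start (x,ẋ)=(0.058540, 0.611939) → end (x,ẋ)=(0.116920, -0.238352)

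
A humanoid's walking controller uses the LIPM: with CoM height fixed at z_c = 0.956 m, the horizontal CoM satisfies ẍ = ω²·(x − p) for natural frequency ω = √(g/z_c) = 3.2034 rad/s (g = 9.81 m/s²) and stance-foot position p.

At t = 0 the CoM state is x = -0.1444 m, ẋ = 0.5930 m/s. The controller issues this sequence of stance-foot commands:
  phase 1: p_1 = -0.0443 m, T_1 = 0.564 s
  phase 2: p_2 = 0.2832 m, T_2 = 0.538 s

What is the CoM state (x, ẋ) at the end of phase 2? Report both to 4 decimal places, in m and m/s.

phase 1: p=-0.0443, T=0.564, ωT=1.806718, cosh=3.127308, sinh=2.963116; start (x,ẋ)=(-0.144400, 0.593000) → end (x,ẋ)=(0.191176, 0.904340)
phase 2: p=0.2832, T=0.538, ωT=1.723429, cosh=2.891082, sinh=2.712629; start (x,ẋ)=(0.191176, 0.904340) → end (x,ẋ)=(0.782943, 1.814866)

x = 0.7829, ẋ = 1.8149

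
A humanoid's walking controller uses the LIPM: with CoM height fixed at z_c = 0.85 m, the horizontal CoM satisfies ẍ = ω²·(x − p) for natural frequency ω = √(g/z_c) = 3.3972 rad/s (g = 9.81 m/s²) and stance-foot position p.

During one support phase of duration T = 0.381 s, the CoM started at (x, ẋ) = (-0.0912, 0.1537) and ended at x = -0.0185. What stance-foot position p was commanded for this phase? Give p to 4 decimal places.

p = -0.0874

ωT = 3.3972·0.381 = 1.294333; cosh(ωT) = 1.961321, sinh(ωT) = 1.687241
x(T) = p + (x₀−p)·cosh(ωT) + (ẋ₀/ω)·sinh(ωT) ⇒ p·(1 − cosh) = x(T) − x₀·cosh − (ẋ₀/ω)·sinh
numerator   = -0.0185 − (-0.0912)·1.961321 − (0.1537/3.3972)·1.687241 = 0.084036
denominator = 1 − 1.961321 = -0.961321
p = 0.084036 / -0.961321 = -0.0874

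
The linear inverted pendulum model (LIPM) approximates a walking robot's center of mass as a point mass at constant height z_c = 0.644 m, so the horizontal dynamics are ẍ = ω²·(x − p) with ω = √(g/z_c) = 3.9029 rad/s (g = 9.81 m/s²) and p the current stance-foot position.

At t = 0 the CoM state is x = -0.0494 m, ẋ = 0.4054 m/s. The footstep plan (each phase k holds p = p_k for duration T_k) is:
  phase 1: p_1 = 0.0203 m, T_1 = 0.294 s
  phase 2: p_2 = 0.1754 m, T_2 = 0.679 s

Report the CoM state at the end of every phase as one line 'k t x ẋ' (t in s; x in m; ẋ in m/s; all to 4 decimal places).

phase 1: p=0.0203, T=0.294, ωT=1.147453, cosh=1.733801, sinh=1.416357; start (x,ẋ)=(-0.049400, 0.405400) → end (x,ẋ)=(0.046573, 0.317588)
phase 2: p=0.1754, T=0.679, ωT=2.650069, cosh=7.112832, sinh=7.042185; start (x,ẋ)=(0.046573, 0.317588) → end (x,ẋ)=(-0.167884, -1.281846)

1 0.2940 0.0466 0.3176
2 0.9730 -0.1679 -1.2818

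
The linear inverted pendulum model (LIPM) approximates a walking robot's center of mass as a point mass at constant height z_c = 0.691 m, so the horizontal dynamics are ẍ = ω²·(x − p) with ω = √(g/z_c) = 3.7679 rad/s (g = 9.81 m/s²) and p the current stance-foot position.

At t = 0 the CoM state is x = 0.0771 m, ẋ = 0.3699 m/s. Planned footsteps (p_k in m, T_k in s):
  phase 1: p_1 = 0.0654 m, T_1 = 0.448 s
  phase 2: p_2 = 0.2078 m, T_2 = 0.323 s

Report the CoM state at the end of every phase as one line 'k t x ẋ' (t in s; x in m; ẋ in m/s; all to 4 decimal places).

1 0.4480 0.3545 1.1497
2 0.7710 0.9474 2.9633

phase 1: p=0.0654, T=0.448, ωT=1.688019, cosh=2.796821, sinh=2.611936; start (x,ẋ)=(0.077100, 0.369900) → end (x,ẋ)=(0.354540, 1.149690)
phase 2: p=0.2078, T=0.323, ωT=1.217032, cosh=1.836628, sinh=1.540520; start (x,ẋ)=(0.354540, 1.149690) → end (x,ẋ)=(0.947362, 2.963310)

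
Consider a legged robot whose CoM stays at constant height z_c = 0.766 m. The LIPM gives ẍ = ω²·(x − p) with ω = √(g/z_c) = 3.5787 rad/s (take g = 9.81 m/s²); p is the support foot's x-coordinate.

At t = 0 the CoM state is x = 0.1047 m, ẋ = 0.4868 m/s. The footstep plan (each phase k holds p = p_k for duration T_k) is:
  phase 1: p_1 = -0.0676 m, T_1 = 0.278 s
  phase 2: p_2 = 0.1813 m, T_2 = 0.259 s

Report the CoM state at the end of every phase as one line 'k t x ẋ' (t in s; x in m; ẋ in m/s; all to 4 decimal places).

1 0.2780 0.3560 1.4680
2 0.5370 0.8737 2.8113

phase 1: p=-0.0676, T=0.278, ωT=0.994879, cosh=1.537082, sinh=1.167314; start (x,ẋ)=(0.104700, 0.486800) → end (x,ẋ)=(0.356026, 1.468029)
phase 2: p=0.1813, T=0.259, ωT=0.926883, cosh=1.461204, sinh=1.065418; start (x,ẋ)=(0.356026, 1.468029) → end (x,ẋ)=(0.873658, 2.811285)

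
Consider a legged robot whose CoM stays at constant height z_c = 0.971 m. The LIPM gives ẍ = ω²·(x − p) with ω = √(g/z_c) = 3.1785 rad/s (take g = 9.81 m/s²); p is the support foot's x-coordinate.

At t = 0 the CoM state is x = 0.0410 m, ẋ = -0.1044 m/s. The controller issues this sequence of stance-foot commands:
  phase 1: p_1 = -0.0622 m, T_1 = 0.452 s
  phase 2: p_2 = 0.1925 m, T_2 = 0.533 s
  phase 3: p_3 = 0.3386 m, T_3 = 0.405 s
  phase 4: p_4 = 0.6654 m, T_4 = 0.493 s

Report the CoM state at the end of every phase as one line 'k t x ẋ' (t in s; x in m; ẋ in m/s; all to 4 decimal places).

1 0.4520 0.1020 0.4190
2 0.9850 0.2843 0.4218
3 1.3900 0.4549 0.5336
4 1.8830 0.5238 -0.1991

phase 1: p=-0.0622, T=0.452, ωT=1.436682, cosh=2.222215, sinh=1.984500; start (x,ẋ)=(0.041000, -0.104400) → end (x,ẋ)=(0.101950, 0.418959)
phase 2: p=0.1925, T=0.533, ωT=1.694141, cosh=2.812862, sinh=2.629105; start (x,ẋ)=(0.101950, 0.418959) → end (x,ẋ)=(0.284339, 0.421785)
phase 3: p=0.3386, T=0.405, ωT=1.287293, cosh=1.949491, sinh=1.673474; start (x,ẋ)=(0.284339, 0.421785) → end (x,ẋ)=(0.454888, 0.533645)
phase 4: p=0.6654, T=0.493, ωT=1.567001, cosh=2.500461, sinh=2.291791; start (x,ẋ)=(0.454888, 0.533645) → end (x,ẋ)=(0.523796, -0.199108)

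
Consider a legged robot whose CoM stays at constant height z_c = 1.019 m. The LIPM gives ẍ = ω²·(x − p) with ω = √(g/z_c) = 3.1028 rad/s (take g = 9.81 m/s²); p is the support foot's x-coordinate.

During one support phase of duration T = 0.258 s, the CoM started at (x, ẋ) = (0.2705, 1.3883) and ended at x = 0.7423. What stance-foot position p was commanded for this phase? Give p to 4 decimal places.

p = 0.0512

ωT = 3.1028·0.258 = 0.800522; cosh(ωT) = 1.337899, sinh(ωT) = 0.888805
x(T) = p + (x₀−p)·cosh(ωT) + (ẋ₀/ω)·sinh(ωT) ⇒ p·(1 − cosh) = x(T) − x₀·cosh − (ẋ₀/ω)·sinh
numerator   = 0.7423 − (0.2705)·1.337899 − (1.3883/3.1028)·0.888805 = -0.017284
denominator = 1 − 1.337899 = -0.337899
p = -0.017284 / -0.337899 = 0.0512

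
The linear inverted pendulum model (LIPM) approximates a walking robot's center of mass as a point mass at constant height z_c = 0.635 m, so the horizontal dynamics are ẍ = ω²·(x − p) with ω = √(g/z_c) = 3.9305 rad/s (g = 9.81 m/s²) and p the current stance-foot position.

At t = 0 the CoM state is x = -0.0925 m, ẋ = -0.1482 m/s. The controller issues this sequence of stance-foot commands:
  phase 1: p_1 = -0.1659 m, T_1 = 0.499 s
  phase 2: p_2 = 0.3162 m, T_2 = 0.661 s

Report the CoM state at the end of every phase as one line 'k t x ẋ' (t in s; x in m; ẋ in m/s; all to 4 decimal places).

phase 1: p=-0.1659, T=0.499, ωT=1.961319, cosh=3.624687, sinh=3.484014; start (x,ẋ)=(-0.092500, -0.148200) → end (x,ẋ)=(-0.031213, 0.467955)
phase 2: p=0.3162, T=0.661, ωT=2.598060, cosh=6.756034, sinh=6.681616; start (x,ẋ)=(-0.031213, 0.467955) → end (x,ẋ)=(-1.235440, -5.962278)

1 0.4990 -0.0312 0.4680
2 1.1600 -1.2354 -5.9623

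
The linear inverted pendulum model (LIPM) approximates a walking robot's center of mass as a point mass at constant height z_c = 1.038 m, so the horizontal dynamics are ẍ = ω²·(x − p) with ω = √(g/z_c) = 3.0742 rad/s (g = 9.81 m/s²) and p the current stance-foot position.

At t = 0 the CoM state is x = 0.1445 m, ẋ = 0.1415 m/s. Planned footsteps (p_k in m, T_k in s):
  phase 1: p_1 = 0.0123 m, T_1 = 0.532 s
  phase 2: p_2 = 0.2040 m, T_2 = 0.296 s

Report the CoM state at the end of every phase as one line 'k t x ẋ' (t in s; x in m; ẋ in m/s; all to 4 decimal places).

1 0.5320 0.4780 1.3801
2 0.8280 1.0668 2.8688

phase 1: p=0.0123, T=0.532, ωT=1.635474, cosh=2.663376, sinh=2.468516; start (x,ẋ)=(0.144500, 0.141500) → end (x,ẋ)=(0.478020, 1.380095)
phase 2: p=0.2040, T=0.296, ωT=0.909963, cosh=1.443385, sinh=1.040846; start (x,ẋ)=(0.478020, 1.380095) → end (x,ẋ)=(1.066781, 2.868809)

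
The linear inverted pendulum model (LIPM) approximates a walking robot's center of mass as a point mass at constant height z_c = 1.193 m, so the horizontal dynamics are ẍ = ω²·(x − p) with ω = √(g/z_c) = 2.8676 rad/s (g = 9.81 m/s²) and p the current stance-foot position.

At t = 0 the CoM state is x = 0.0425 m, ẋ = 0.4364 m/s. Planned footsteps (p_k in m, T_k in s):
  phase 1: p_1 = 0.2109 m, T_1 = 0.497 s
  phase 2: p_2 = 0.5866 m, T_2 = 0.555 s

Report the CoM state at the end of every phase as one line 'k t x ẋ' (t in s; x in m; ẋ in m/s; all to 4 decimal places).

1 0.4970 0.1386 0.0138
2 1.0520 -0.5477 -2.9883

phase 1: p=0.2109, T=0.497, ωT=1.425197, cosh=2.199569, sinh=1.959108; start (x,ẋ)=(0.042500, 0.436400) → end (x,ẋ)=(0.138636, 0.013831)
phase 2: p=0.5866, T=0.555, ωT=1.591518, cosh=2.557407, sinh=2.353791; start (x,ẋ)=(0.138636, 0.013831) → end (x,ẋ)=(-0.547675, -2.988268)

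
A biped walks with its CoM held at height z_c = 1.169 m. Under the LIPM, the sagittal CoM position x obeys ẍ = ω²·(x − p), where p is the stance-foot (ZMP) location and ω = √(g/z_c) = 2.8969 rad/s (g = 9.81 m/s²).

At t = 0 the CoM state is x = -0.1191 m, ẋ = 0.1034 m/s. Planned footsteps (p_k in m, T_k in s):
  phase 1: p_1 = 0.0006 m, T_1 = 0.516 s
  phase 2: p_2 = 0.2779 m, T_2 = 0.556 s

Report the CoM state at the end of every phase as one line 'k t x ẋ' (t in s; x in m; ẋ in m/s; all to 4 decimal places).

1 0.5160 -0.2041 -0.4920
2 1.0720 -1.3849 -4.6363

phase 1: p=0.0006, T=0.516, ωT=1.494800, cosh=2.341370, sinh=2.117077; start (x,ẋ)=(-0.119100, 0.103400) → end (x,ẋ)=(-0.204096, -0.492018)
phase 2: p=0.2779, T=0.556, ωT=1.610676, cosh=2.602974, sinh=2.403222; start (x,ẋ)=(-0.204096, -0.492018) → end (x,ẋ)=(-1.384894, -4.636317)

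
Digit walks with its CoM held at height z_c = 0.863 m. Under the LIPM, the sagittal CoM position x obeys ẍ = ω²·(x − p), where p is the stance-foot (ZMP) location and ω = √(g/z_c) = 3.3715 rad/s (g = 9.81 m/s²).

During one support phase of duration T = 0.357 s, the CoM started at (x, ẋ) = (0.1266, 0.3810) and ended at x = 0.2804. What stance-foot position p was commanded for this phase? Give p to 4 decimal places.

p = 0.1481

ωT = 3.3715·0.357 = 1.203626; cosh(ωT) = 1.816140, sinh(ωT) = 1.516036
x(T) = p + (x₀−p)·cosh(ωT) + (ẋ₀/ω)·sinh(ωT) ⇒ p·(1 − cosh) = x(T) − x₀·cosh − (ẋ₀/ω)·sinh
numerator   = 0.2804 − (0.1266)·1.816140 − (0.3810/3.3715)·1.516036 = -0.120845
denominator = 1 − 1.816140 = -0.816140
p = -0.120845 / -0.816140 = 0.1481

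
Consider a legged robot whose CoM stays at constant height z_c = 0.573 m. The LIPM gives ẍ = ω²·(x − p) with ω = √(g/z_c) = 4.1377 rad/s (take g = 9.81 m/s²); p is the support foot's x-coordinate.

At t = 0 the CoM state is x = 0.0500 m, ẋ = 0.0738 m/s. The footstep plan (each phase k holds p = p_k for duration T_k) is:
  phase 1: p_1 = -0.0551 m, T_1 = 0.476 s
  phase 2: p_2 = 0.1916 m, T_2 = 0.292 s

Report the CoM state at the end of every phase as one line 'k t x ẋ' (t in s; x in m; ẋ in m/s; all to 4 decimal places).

phase 1: p=-0.0551, T=0.476, ωT=1.969545, cosh=3.653468, sinh=3.513948; start (x,ẋ)=(0.050000, 0.073800) → end (x,ẋ)=(0.391554, 1.797744)
phase 2: p=0.1916, T=0.292, ωT=1.208208, cosh=1.823107, sinh=1.524375; start (x,ẋ)=(0.391554, 1.797744) → end (x,ẋ)=(1.218447, 4.538673)

1 0.4760 0.3916 1.7977
2 0.7680 1.2184 4.5387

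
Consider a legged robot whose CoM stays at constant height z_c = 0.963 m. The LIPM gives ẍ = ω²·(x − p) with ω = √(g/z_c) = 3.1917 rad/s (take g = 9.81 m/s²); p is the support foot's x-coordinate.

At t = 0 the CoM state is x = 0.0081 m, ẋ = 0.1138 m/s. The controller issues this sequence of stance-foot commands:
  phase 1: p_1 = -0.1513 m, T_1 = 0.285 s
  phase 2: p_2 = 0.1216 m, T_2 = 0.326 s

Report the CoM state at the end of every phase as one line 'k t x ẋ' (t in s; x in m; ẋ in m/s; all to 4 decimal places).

phase 1: p=-0.1513, T=0.285, ωT=0.909634, cosh=1.443043, sinh=1.040372; start (x,ẋ)=(0.008100, 0.113800) → end (x,ẋ)=(0.115815, 0.693515)
phase 2: p=0.1216, T=0.326, ωT=1.040494, cosh=1.591948, sinh=1.238668; start (x,ẋ)=(0.115815, 0.693515) → end (x,ẋ)=(0.381538, 1.081170)

1 0.2850 0.1158 0.6935
2 0.6110 0.3815 1.0812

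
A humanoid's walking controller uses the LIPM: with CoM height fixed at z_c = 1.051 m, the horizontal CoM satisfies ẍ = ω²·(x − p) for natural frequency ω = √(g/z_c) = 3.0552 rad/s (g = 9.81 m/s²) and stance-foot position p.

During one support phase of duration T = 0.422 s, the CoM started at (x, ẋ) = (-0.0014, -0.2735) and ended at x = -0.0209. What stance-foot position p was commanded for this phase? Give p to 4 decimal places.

ωT = 3.0552·0.422 = 1.289294; cosh(ωT) = 1.952845, sinh(ωT) = 1.677380
x(T) = p + (x₀−p)·cosh(ωT) + (ẋ₀/ω)·sinh(ωT) ⇒ p·(1 − cosh) = x(T) − x₀·cosh − (ẋ₀/ω)·sinh
numerator   = -0.0209 − (-0.0014)·1.952845 − (-0.2735/3.0552)·1.677380 = 0.131992
denominator = 1 − 1.952845 = -0.952845
p = 0.131992 / -0.952845 = -0.1385

p = -0.1385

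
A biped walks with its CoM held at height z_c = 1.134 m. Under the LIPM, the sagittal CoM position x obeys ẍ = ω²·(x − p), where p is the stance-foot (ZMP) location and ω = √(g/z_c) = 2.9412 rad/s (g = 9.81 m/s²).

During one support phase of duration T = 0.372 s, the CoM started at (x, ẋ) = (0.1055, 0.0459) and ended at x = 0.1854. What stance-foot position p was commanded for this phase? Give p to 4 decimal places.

ωT = 2.9412·0.372 = 1.094126; cosh(ωT) = 1.660702, sinh(ωT) = 1.325870
x(T) = p + (x₀−p)·cosh(ωT) + (ẋ₀/ω)·sinh(ωT) ⇒ p·(1 − cosh) = x(T) − x₀·cosh − (ẋ₀/ω)·sinh
numerator   = 0.1854 − (0.1055)·1.660702 − (0.0459/2.9412)·1.325870 = -0.010495
denominator = 1 − 1.660702 = -0.660702
p = -0.010495 / -0.660702 = 0.0159

p = 0.0159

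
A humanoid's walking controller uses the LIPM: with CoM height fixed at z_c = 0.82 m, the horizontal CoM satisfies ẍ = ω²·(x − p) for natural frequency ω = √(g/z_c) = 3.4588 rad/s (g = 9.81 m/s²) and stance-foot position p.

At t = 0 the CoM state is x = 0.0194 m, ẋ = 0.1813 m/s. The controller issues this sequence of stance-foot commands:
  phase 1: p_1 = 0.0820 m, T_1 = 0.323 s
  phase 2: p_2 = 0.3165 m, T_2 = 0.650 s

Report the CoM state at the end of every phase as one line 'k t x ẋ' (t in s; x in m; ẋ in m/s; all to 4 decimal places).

1 0.3230 0.0476 0.0113
2 0.9730 -0.9557 -4.3009

phase 1: p=0.0820, T=0.323, ωT=1.117192, cosh=1.691729, sinh=1.364532; start (x,ẋ)=(0.019400, 0.181300) → end (x,ẋ)=(0.047622, 0.011261)
phase 2: p=0.3165, T=0.650, ωT=2.248220, cosh=4.788225, sinh=4.682638; start (x,ẋ)=(0.047622, 0.011261) → end (x,ẋ)=(-0.955701, -4.300904)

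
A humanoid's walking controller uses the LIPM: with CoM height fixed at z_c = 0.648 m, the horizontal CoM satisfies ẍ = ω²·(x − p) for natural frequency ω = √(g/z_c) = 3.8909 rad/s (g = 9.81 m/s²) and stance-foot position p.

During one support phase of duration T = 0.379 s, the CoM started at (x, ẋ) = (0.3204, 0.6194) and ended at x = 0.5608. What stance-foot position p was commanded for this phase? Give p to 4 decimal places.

p = 0.3890

ωT = 3.8909·0.379 = 1.474651; cosh(ωT) = 2.299185, sinh(ωT) = 2.070326
x(T) = p + (x₀−p)·cosh(ωT) + (ẋ₀/ω)·sinh(ωT) ⇒ p·(1 − cosh) = x(T) − x₀·cosh − (ẋ₀/ω)·sinh
numerator   = 0.5608 − (0.3204)·2.299185 − (0.6194/3.8909)·2.070326 = -0.505438
denominator = 1 − 2.299185 = -1.299185
p = -0.505438 / -1.299185 = 0.3890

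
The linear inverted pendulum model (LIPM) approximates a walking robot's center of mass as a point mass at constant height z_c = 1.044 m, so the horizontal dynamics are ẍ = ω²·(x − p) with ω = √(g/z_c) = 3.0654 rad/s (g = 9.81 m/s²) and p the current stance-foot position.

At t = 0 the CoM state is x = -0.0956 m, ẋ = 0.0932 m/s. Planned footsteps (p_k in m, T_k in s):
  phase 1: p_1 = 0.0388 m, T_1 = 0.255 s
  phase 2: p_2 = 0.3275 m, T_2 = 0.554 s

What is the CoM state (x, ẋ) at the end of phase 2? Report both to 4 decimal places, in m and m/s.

x = -1.1155, ẋ = -4.2190

phase 1: p=0.0388, T=0.255, ωT=0.781677, cosh=1.321386, sinh=0.863748; start (x,ẋ)=(-0.095600, 0.093200) → end (x,ẋ)=(-0.112533, -0.232702)
phase 2: p=0.3275, T=0.554, ωT=1.698232, cosh=2.823641, sinh=2.640634; start (x,ẋ)=(-0.112533, -0.232702) → end (x,ẋ)=(-1.115452, -4.218959)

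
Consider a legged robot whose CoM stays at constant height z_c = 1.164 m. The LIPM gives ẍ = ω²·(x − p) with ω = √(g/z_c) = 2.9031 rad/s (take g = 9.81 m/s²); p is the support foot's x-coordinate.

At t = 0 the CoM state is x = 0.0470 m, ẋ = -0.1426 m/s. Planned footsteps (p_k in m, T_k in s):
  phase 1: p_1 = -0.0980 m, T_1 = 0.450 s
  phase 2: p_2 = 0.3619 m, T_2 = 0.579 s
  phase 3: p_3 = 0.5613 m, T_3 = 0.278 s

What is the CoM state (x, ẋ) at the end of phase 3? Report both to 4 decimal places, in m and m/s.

x = -0.3605, ẋ = -2.3195

phase 1: p=-0.0980, T=0.450, ωT=1.306395, cosh=1.981816, sinh=1.711021; start (x,ẋ)=(0.047000, -0.142600) → end (x,ẋ)=(0.105318, 0.437647)
phase 2: p=0.3619, T=0.579, ωT=1.680895, cosh=2.778284, sinh=2.592076; start (x,ẋ)=(0.105318, 0.437647) → end (x,ẋ)=(0.039802, -0.714887)
phase 3: p=0.5613, T=0.278, ωT=0.807062, cosh=1.343740, sinh=0.897573; start (x,ẋ)=(0.039802, -0.714887) → end (x,ẋ)=(-0.360485, -2.319513)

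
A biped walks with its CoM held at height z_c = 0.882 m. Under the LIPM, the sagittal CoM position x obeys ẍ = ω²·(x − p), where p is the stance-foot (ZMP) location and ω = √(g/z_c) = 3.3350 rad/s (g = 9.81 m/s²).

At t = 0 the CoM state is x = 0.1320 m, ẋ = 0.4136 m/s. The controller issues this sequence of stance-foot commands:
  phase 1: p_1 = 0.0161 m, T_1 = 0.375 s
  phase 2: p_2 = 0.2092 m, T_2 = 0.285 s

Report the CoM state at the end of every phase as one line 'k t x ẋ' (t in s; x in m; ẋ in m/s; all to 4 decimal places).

1 0.3750 0.4339 1.4011
2 0.6600 1.0055 2.9075

phase 1: p=0.0161, T=0.375, ωT=1.250625, cosh=1.889425, sinh=1.603100; start (x,ẋ)=(0.132000, 0.413600) → end (x,ẋ)=(0.433898, 1.401107)
phase 2: p=0.2092, T=0.285, ωT=0.950475, cosh=1.486748, sinh=1.100190; start (x,ẋ)=(0.433898, 1.401107) → end (x,ẋ)=(1.005483, 2.907538)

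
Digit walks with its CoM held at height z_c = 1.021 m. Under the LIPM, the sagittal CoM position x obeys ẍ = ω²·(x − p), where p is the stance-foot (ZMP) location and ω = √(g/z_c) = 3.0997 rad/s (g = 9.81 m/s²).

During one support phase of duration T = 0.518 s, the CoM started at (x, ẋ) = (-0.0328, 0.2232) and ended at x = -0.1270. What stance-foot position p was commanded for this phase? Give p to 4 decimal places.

ωT = 3.0997·0.518 = 1.605645; cosh(ωT) = 2.590915, sinh(ωT) = 2.390155
x(T) = p + (x₀−p)·cosh(ωT) + (ẋ₀/ω)·sinh(ωT) ⇒ p·(1 − cosh) = x(T) − x₀·cosh − (ẋ₀/ω)·sinh
numerator   = -0.1270 − (-0.0328)·2.590915 − (0.2232/3.0997)·2.390155 = -0.214126
denominator = 1 − 2.590915 = -1.590915
p = -0.214126 / -1.590915 = 0.1346

p = 0.1346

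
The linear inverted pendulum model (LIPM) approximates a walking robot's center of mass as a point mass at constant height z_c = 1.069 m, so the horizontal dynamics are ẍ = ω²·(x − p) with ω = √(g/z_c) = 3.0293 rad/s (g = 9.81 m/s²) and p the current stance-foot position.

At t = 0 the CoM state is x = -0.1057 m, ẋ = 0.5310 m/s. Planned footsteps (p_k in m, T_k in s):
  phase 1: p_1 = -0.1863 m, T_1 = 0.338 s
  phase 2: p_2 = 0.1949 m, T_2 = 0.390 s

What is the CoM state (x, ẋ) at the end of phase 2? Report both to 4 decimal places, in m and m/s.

x = 0.6709, ẋ = 1.8279

phase 1: p=-0.1863, T=0.338, ωT=1.023903, cosh=1.571615, sinh=1.212425; start (x,ẋ)=(-0.105700, 0.531000) → end (x,ẋ)=(0.152896, 1.130556)
phase 2: p=0.1949, T=0.390, ωT=1.181427, cosh=1.782931, sinh=1.476090; start (x,ẋ)=(0.152896, 1.130556) → end (x,ẋ)=(0.670897, 1.827880)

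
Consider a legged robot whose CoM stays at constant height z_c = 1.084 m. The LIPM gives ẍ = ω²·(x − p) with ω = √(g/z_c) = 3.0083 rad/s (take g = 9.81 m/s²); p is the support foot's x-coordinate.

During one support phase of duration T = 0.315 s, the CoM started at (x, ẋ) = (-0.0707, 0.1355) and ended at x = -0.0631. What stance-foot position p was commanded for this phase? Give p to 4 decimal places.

ωT = 3.0083·0.315 = 0.947615; cosh(ωT) = 1.483607, sinh(ωT) = 1.095942
x(T) = p + (x₀−p)·cosh(ωT) + (ẋ₀/ω)·sinh(ωT) ⇒ p·(1 − cosh) = x(T) − x₀·cosh − (ẋ₀/ω)·sinh
numerator   = -0.0631 − (-0.0707)·1.483607 − (0.1355/3.0083)·1.095942 = -0.007572
denominator = 1 − 1.483607 = -0.483607
p = -0.007572 / -0.483607 = 0.0157

p = 0.0157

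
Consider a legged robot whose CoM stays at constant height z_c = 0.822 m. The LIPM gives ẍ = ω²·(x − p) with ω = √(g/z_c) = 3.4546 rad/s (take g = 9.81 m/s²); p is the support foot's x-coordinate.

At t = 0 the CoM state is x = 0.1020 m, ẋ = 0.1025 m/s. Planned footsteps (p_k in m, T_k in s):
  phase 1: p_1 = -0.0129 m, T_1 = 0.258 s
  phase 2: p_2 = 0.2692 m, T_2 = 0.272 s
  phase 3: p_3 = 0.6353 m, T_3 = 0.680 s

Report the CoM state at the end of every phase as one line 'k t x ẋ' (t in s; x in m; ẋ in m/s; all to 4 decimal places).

phase 1: p=-0.0129, T=0.258, ωT=0.891287, cosh=1.424196, sinh=1.014069; start (x,ẋ)=(0.102000, 0.102500) → end (x,ẋ)=(0.180828, 0.548498)
phase 2: p=0.2692, T=0.272, ωT=0.939651, cosh=1.474926, sinh=1.084162; start (x,ẋ)=(0.180828, 0.548498) → end (x,ẋ)=(0.310994, 0.478011)
phase 3: p=0.6353, T=0.680, ωT=2.349128, cosh=5.285941, sinh=5.190489; start (x,ẋ)=(0.310994, 0.478011) → end (x,ẋ)=(-0.360757, -3.288412)

1 0.2580 0.1808 0.5485
2 0.5300 0.3110 0.4780
3 1.2100 -0.3608 -3.2884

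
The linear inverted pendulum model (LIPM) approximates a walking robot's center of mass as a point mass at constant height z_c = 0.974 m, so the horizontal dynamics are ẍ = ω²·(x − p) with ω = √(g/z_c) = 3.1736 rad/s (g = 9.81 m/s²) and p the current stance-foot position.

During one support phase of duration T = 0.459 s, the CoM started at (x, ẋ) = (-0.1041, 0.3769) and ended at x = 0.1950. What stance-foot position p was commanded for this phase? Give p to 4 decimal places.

ωT = 3.1736·0.459 = 1.456682; cosh(ωT) = 2.262353, sinh(ωT) = 2.029345
x(T) = p + (x₀−p)·cosh(ωT) + (ẋ₀/ω)·sinh(ωT) ⇒ p·(1 − cosh) = x(T) − x₀·cosh − (ẋ₀/ω)·sinh
numerator   = 0.1950 − (-0.1041)·2.262353 − (0.3769/3.1736)·2.029345 = 0.189504
denominator = 1 − 2.262353 = -1.262353
p = 0.189504 / -1.262353 = -0.1501

p = -0.1501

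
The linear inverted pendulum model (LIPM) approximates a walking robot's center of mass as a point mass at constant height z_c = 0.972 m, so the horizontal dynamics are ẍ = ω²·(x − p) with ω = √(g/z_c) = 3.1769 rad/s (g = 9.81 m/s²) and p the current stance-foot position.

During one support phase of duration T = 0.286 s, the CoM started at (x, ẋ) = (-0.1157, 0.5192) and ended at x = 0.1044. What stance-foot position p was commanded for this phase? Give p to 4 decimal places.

ωT = 3.1769·0.286 = 0.908593; cosh(ωT) = 1.441961, sinh(ωT) = 1.038870
x(T) = p + (x₀−p)·cosh(ωT) + (ẋ₀/ω)·sinh(ωT) ⇒ p·(1 − cosh) = x(T) − x₀·cosh − (ẋ₀/ω)·sinh
numerator   = 0.1044 − (-0.1157)·1.441961 − (0.5192/3.1769)·1.038870 = 0.101453
denominator = 1 − 1.441961 = -0.441961
p = 0.101453 / -0.441961 = -0.2296

p = -0.2296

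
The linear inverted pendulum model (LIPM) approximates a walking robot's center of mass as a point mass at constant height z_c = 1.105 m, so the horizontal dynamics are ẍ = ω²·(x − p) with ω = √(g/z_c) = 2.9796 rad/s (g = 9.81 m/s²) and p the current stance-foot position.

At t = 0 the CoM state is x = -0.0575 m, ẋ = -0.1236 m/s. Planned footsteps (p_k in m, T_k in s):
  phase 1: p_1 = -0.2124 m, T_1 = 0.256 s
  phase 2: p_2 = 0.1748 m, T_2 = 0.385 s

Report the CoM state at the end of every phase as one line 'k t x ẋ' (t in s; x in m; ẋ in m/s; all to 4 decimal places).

phase 1: p=-0.2124, T=0.256, ωT=0.762778, cosh=1.305296, sinh=0.838927; start (x,ẋ)=(-0.057500, -0.123600) → end (x,ẋ)=(-0.045010, 0.225864)
phase 2: p=0.1748, T=0.385, ωT=1.147146, cosh=1.733367, sinh=1.415825; start (x,ẋ)=(-0.045010, 0.225864) → end (x,ẋ)=(-0.098887, -0.535784)

1 0.2560 -0.0450 0.2259
2 0.6410 -0.0989 -0.5358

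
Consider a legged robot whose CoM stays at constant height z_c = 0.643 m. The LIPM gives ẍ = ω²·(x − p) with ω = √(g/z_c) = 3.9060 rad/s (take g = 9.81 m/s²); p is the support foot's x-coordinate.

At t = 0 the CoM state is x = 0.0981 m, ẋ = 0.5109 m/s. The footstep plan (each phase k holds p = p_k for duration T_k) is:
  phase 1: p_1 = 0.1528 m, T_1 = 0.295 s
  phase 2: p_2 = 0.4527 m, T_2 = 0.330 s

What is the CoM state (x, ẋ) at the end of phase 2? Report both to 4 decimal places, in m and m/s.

x = 0.2962, ẋ = -0.2254

phase 1: p=0.1528, T=0.295, ωT=1.152270, cosh=1.740644, sinh=1.424726; start (x,ẋ)=(0.098100, 0.510900) → end (x,ẋ)=(0.243939, 0.584891)
phase 2: p=0.4527, T=0.330, ωT=1.288980, cosh=1.952317, sinh=1.676766; start (x,ẋ)=(0.243939, 0.584891) → end (x,ẋ)=(0.296214, -0.225376)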